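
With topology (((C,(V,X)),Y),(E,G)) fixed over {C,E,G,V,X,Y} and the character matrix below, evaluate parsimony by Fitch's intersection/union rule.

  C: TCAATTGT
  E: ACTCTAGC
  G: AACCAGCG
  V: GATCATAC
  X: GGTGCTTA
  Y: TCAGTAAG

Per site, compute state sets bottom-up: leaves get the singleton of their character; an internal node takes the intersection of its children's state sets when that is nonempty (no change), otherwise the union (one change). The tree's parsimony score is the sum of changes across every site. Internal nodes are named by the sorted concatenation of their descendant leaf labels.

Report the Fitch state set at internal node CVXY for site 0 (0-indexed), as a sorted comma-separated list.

site 0, node VX: V={G} ∩ X={G} → {G} (+0)
site 0, node CVX: C={T} ∪ VX={G} → {G,T} (+1)
site 0, node CVXY: CVX={G,T} ∩ Y={T} → {T} (+0)
site 0, node EG: E={A} ∩ G={A} → {A} (+0)
site 0, node CEGVXY: CVXY={T} ∪ EG={A} → {A,T} (+1)
site 1, node VX: V={A} ∪ X={G} → {A,G} (+1)
site 1, node CVX: C={C} ∪ VX={A,G} → {A,C,G} (+1)
site 1, node CVXY: CVX={A,C,G} ∩ Y={C} → {C} (+0)
site 1, node EG: E={C} ∪ G={A} → {A,C} (+1)
site 1, node CEGVXY: CVXY={C} ∩ EG={A,C} → {C} (+0)
site 2, node VX: V={T} ∩ X={T} → {T} (+0)
site 2, node CVX: C={A} ∪ VX={T} → {A,T} (+1)
site 2, node CVXY: CVX={A,T} ∩ Y={A} → {A} (+0)
site 2, node EG: E={T} ∪ G={C} → {C,T} (+1)
site 2, node CEGVXY: CVXY={A} ∪ EG={C,T} → {A,C,T} (+1)
site 3, node VX: V={C} ∪ X={G} → {C,G} (+1)
site 3, node CVX: C={A} ∪ VX={C,G} → {A,C,G} (+1)
site 3, node CVXY: CVX={A,C,G} ∩ Y={G} → {G} (+0)
site 3, node EG: E={C} ∩ G={C} → {C} (+0)
site 3, node CEGVXY: CVXY={G} ∪ EG={C} → {C,G} (+1)
site 4, node VX: V={A} ∪ X={C} → {A,C} (+1)
site 4, node CVX: C={T} ∪ VX={A,C} → {A,C,T} (+1)
site 4, node CVXY: CVX={A,C,T} ∩ Y={T} → {T} (+0)
site 4, node EG: E={T} ∪ G={A} → {A,T} (+1)
site 4, node CEGVXY: CVXY={T} ∩ EG={A,T} → {T} (+0)
site 5, node VX: V={T} ∩ X={T} → {T} (+0)
site 5, node CVX: C={T} ∩ VX={T} → {T} (+0)
site 5, node CVXY: CVX={T} ∪ Y={A} → {A,T} (+1)
site 5, node EG: E={A} ∪ G={G} → {A,G} (+1)
site 5, node CEGVXY: CVXY={A,T} ∩ EG={A,G} → {A} (+0)
site 6, node VX: V={A} ∪ X={T} → {A,T} (+1)
site 6, node CVX: C={G} ∪ VX={A,T} → {A,G,T} (+1)
site 6, node CVXY: CVX={A,G,T} ∩ Y={A} → {A} (+0)
site 6, node EG: E={G} ∪ G={C} → {C,G} (+1)
site 6, node CEGVXY: CVXY={A} ∪ EG={C,G} → {A,C,G} (+1)
site 7, node VX: V={C} ∪ X={A} → {A,C} (+1)
site 7, node CVX: C={T} ∪ VX={A,C} → {A,C,T} (+1)
site 7, node CVXY: CVX={A,C,T} ∪ Y={G} → {A,C,G,T} (+1)
site 7, node EG: E={C} ∪ G={G} → {C,G} (+1)
site 7, node CEGVXY: CVXY={A,C,G,T} ∩ EG={C,G} → {C,G} (+0)
per-site changes: [2, 3, 3, 3, 3, 2, 4, 4]; total = 24

T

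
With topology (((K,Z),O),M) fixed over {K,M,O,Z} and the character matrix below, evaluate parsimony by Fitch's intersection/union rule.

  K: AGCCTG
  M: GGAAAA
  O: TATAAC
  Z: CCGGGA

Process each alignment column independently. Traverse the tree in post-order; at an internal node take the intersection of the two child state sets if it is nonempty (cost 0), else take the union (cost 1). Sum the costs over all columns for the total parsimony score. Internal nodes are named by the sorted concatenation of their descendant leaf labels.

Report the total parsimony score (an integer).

14

[col 0] KZ: children K:{A}, Z:{C} ∪→ {A,C}; cost 1
[col 0] KOZ: children KZ:{A,C}, O:{T} ∪→ {A,C,T}; cost 1
[col 0] KMOZ: children KOZ:{A,C,T}, M:{G} ∪→ {A,C,G,T}; cost 1
[col 1] KZ: children K:{G}, Z:{C} ∪→ {C,G}; cost 1
[col 1] KOZ: children KZ:{C,G}, O:{A} ∪→ {A,C,G}; cost 1
[col 1] KMOZ: children KOZ:{A,C,G}, M:{G} ∩→ {G}; cost 0
[col 2] KZ: children K:{C}, Z:{G} ∪→ {C,G}; cost 1
[col 2] KOZ: children KZ:{C,G}, O:{T} ∪→ {C,G,T}; cost 1
[col 2] KMOZ: children KOZ:{C,G,T}, M:{A} ∪→ {A,C,G,T}; cost 1
[col 3] KZ: children K:{C}, Z:{G} ∪→ {C,G}; cost 1
[col 3] KOZ: children KZ:{C,G}, O:{A} ∪→ {A,C,G}; cost 1
[col 3] KMOZ: children KOZ:{A,C,G}, M:{A} ∩→ {A}; cost 0
[col 4] KZ: children K:{T}, Z:{G} ∪→ {G,T}; cost 1
[col 4] KOZ: children KZ:{G,T}, O:{A} ∪→ {A,G,T}; cost 1
[col 4] KMOZ: children KOZ:{A,G,T}, M:{A} ∩→ {A}; cost 0
[col 5] KZ: children K:{G}, Z:{A} ∪→ {A,G}; cost 1
[col 5] KOZ: children KZ:{A,G}, O:{C} ∪→ {A,C,G}; cost 1
[col 5] KMOZ: children KOZ:{A,C,G}, M:{A} ∩→ {A}; cost 0
per-site changes: [3, 2, 3, 2, 2, 2]; total = 14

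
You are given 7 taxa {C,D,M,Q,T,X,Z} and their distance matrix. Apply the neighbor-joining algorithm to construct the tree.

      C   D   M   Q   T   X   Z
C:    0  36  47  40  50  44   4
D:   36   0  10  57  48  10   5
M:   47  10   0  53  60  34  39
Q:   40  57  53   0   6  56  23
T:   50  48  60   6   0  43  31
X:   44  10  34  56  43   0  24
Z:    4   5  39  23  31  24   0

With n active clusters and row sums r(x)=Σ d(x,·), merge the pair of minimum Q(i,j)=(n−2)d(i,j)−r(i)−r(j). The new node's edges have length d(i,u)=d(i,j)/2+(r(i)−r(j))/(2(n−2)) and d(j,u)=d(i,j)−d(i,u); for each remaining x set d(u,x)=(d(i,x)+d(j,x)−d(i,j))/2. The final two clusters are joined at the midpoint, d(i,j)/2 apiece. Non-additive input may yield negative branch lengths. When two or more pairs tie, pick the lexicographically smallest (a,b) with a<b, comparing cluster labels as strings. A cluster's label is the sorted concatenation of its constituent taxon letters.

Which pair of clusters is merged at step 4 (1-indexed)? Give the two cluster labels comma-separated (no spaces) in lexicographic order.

1. join Q+T (d=6, Q=-443) ⇒ QT; edges |Q|=27/10, |T|=33/10
  updated: d(C,QT)=42, d(D,QT)=99/2, d(M,QT)=107/2, d(QT,X)=93/2, d(QT,Z)=24
2. join D+M (d=10, Q=-254) ⇒ DM; edges |D|=-33/8, |M|=113/8
  updated: d(C,DM)=73/2, d(DM,QT)=93/2, d(DM,X)=17, d(DM,Z)=17
3. join DM+X (d=17, Q=-395/2) ⇒ DMX; edges |DM|=73/12, |X|=131/12
  updated: d(C,DMX)=127/4, d(DMX,QT)=38, d(DMX,Z)=12
4. join C+Z (d=4, Q=-439/4) ⇒ CZ; edges |C|=183/16, |Z|=-119/16
  updated: d(CZ,DMX)=159/8, d(CZ,QT)=31
5. join CZ+DMX (d=159/8, Q=-711/8) ⇒ CDMXZ; edges |CZ|=103/16, |DMX|=215/16
  updated: d(CDMXZ,QT)=393/16
6. join CDMXZ+QT (d=393/16) ⇒ CDMQTXZ; edges |CDMXZ|=393/32, |QT|=393/32
final tree: (((C:183/16,Z:-119/16):103/16,((D:-33/8,M:113/8):73/12,X:131/12):215/16):393/32,(Q:27/10,T:33/10):393/32)
total length: 1303/16

C,Z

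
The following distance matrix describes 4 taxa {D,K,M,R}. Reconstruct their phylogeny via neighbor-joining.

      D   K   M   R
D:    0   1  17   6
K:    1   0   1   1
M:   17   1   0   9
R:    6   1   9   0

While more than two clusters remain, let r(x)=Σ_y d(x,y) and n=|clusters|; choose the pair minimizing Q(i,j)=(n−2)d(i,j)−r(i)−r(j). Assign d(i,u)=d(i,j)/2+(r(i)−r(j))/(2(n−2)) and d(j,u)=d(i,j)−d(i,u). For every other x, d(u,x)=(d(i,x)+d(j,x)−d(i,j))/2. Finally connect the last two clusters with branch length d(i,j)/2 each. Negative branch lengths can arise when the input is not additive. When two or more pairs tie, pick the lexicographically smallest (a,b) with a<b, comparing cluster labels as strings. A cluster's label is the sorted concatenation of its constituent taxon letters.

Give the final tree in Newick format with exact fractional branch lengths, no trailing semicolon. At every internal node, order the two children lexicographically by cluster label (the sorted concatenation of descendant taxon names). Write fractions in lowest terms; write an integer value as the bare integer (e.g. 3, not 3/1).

iteration 1: select D,R (d=6, Q=-28); attach at lengths (5, 1); label the merged cluster DR
  updated: d(DR,K)=-2, d(DR,M)=10
iteration 2: select DR,K (d=-2, Q=-9); attach at lengths (7/2, -11/2); label the merged cluster DKR
  updated: d(DKR,M)=13/2
iteration 3: select DKR,M (d=13/2); attach at lengths (13/4, 13/4); label the merged cluster DKMR
final tree: (((D:5,R:1):7/2,K:-11/2):13/4,M:13/4)
total length: 21/2

(((D:5,R:1):7/2,K:-11/2):13/4,M:13/4)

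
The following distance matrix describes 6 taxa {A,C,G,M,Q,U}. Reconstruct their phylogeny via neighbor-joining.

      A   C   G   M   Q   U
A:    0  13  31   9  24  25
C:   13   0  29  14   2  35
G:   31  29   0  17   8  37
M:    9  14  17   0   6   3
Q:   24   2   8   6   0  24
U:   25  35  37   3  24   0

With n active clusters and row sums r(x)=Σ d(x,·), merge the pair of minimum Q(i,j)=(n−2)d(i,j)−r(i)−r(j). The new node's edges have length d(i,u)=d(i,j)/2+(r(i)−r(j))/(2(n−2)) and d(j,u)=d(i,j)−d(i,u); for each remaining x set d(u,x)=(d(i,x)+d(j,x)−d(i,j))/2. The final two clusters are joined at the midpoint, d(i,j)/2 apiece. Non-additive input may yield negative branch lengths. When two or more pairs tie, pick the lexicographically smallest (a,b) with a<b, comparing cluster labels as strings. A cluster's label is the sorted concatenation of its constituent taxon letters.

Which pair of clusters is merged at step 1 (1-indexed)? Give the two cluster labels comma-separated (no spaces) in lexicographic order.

M,U

iteration 1: select M,U (d=3, Q=-161); attach at lengths (-63/8, 87/8); label the merged cluster MU
  updated: d(A,MU)=31/2, d(C,MU)=23, d(G,MU)=51/2, d(MU,Q)=27/2
iteration 2: select G,Q (d=8, Q=-117); attach at lengths (35/3, -11/3); label the merged cluster GQ
  updated: d(A,GQ)=47/2, d(C,GQ)=23/2, d(GQ,MU)=31/2
iteration 3: select A,MU (d=31/2, Q=-75); attach at lengths (29/4, 33/4); label the merged cluster AMU
  updated: d(AMU,C)=41/4, d(AMU,GQ)=47/4
iteration 4: select AMU,C (d=41/4, Q=-67/2); attach at lengths (21/4, 5); label the merged cluster ACMU
  updated: d(ACMU,GQ)=13/2
iteration 5: select ACMU,GQ (d=13/2); attach at lengths (13/4, 13/4); label the merged cluster ACGMQU
final tree: (((A:29/4,(M:-63/8,U:87/8):33/4):21/4,C:5):13/4,(G:35/3,Q:-11/3):13/4)
total length: 173/4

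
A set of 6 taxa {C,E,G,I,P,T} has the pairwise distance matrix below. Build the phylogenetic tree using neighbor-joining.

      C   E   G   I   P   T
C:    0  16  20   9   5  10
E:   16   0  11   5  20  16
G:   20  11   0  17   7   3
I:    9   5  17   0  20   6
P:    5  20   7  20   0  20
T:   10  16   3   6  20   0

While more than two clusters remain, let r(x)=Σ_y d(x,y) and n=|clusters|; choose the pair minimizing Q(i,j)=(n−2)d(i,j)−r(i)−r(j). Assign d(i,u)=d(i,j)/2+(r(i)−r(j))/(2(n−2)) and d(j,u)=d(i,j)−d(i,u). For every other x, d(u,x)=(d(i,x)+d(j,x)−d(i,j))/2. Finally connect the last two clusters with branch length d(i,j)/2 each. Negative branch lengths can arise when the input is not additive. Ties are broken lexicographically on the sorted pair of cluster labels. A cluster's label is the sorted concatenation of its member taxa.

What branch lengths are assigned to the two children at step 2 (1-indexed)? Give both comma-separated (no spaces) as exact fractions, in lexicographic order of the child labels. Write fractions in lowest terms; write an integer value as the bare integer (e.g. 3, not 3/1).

step 1: merge (C,P) at d=5, Q=-112; branch lengths C→1, P→4; new cluster CP
  updated: d(CP,E)=31/2, d(CP,G)=11, d(CP,I)=12, d(CP,T)=25/2
step 2: merge (E,I) at d=5, Q=-145/2; branch lengths E→15/4, I→5/4; new cluster EI
  updated: d(CP,EI)=45/4, d(EI,G)=23/2, d(EI,T)=17/2
step 3: merge (CP,EI) at d=45/4, Q=-87/2; branch lengths CP→13/2, EI→19/4; new cluster CEIP
  updated: d(CEIP,G)=45/8, d(CEIP,T)=39/8
step 4: merge (CEIP,G) at d=45/8, Q=-27/2; branch lengths CEIP→15/4, G→15/8; new cluster CEGIP
  updated: d(CEGIP,T)=9/8
step 5: merge (CEGIP,T) at d=9/8; branch lengths CEGIP→9/16, T→9/16; new cluster CEGIPT
final tree: ((((C:1,P:4):13/2,(E:15/4,I:5/4):19/4):15/4,G:15/8):9/16,T:9/16)
total length: 28

15/4,5/4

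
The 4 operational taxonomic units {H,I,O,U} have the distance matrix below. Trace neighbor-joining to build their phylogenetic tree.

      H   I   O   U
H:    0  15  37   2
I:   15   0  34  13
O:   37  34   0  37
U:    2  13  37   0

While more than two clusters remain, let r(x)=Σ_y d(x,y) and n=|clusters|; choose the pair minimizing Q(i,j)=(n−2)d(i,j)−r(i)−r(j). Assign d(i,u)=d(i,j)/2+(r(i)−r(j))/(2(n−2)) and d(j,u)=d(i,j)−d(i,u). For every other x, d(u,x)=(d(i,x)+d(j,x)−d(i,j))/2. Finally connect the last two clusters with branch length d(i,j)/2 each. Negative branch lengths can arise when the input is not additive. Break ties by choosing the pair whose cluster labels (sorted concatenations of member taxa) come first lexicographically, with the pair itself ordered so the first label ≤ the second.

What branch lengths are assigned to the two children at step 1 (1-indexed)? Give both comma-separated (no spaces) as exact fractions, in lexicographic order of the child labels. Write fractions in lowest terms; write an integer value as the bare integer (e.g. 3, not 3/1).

3/2,1/2

1. join H+U (d=2, Q=-102) ⇒ HU; edges |H|=3/2, |U|=1/2
  updated: d(HU,I)=13, d(HU,O)=36
2. join HU+I (d=13, Q=-83) ⇒ HIU; edges |HU|=15/2, |I|=11/2
  updated: d(HIU,O)=57/2
3. join HIU+O (d=57/2) ⇒ HIOU; edges |HIU|=57/4, |O|=57/4
final tree: (((H:3/2,U:1/2):15/2,I:11/2):57/4,O:57/4)
total length: 87/2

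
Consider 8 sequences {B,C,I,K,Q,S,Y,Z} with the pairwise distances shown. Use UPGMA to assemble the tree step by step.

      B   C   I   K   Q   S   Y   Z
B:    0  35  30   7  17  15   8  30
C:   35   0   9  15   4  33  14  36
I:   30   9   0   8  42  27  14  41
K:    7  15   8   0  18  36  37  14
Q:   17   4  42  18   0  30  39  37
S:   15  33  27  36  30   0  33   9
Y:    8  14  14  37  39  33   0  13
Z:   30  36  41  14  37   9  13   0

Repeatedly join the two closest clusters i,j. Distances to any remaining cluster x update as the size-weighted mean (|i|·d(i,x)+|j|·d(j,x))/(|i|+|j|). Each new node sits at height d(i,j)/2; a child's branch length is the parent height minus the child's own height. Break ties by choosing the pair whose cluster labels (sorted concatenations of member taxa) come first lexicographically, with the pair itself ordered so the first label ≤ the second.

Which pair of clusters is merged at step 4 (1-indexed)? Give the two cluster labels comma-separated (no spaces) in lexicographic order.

I,Y

1. join C+Q (d=4) ⇒ CQ; edges |C|=2, |Q|=2
  updated: d(B,CQ)=26, d(CQ,I)=51/2, d(CQ,K)=33/2, d(CQ,S)=63/2, d(CQ,Y)=53/2, d(CQ,Z)=73/2
2. join B+K (d=7) ⇒ BK; edges |B|=7/2, |K|=7/2
  updated: d(BK,CQ)=85/4, d(BK,I)=19, d(BK,S)=51/2, d(BK,Y)=45/2, d(BK,Z)=22
3. join S+Z (d=9) ⇒ SZ; edges |S|=9/2, |Z|=9/2
  updated: d(BK,SZ)=95/4, d(CQ,SZ)=34, d(I,SZ)=34, d(SZ,Y)=23
4. join I+Y (d=14) ⇒ IY; edges |I|=7, |Y|=7
  updated: d(BK,IY)=83/4, d(CQ,IY)=26, d(IY,SZ)=57/2
5. join BK+IY (d=83/4) ⇒ BIKY; edges |BK|=55/8, |IY|=27/8
  updated: d(BIKY,CQ)=189/8, d(BIKY,SZ)=209/8
6. join BIKY+CQ (d=189/8) ⇒ BCIKQY; edges |BIKY|=23/16, |CQ|=157/16
  updated: d(BCIKQY,SZ)=115/4
7. join BCIKQY+SZ (d=115/4) ⇒ BCIKQSYZ; edges |BCIKQY|=41/16, |SZ|=79/8
final tree: ((((B:7/2,K:7/2):55/8,(I:7,Y:7):27/8):23/16,(C:2,Q:2):157/16):41/16,(S:9/2,Z:9/2):79/8)
total length: 1087/16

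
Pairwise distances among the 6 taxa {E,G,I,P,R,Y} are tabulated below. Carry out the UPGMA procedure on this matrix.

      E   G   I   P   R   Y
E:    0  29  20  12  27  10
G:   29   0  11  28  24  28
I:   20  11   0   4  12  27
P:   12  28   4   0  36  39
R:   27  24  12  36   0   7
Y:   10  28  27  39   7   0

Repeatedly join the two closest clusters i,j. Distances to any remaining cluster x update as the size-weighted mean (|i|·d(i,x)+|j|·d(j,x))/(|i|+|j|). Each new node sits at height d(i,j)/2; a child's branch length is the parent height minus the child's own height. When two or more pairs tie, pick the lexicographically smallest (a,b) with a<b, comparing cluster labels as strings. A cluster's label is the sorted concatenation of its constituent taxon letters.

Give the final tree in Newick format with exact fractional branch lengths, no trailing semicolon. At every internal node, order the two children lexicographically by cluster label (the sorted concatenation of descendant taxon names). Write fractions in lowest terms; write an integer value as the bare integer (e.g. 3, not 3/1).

iteration 1: select I,P (d=4); attach at lengths (2, 2); label the merged cluster IP
  updated: d(E,IP)=16, d(G,IP)=39/2, d(IP,R)=24, d(IP,Y)=33
iteration 2: select R,Y (d=7); attach at lengths (7/2, 7/2); label the merged cluster RY
  updated: d(E,RY)=37/2, d(G,RY)=26, d(IP,RY)=57/2
iteration 3: select E,IP (d=16); attach at lengths (8, 6); label the merged cluster EIP
  updated: d(EIP,G)=68/3, d(EIP,RY)=151/6
iteration 4: select EIP,G (d=68/3); attach at lengths (10/3, 34/3); label the merged cluster EGIP
  updated: d(EGIP,RY)=203/8
iteration 5: select EGIP,RY (d=203/8); attach at lengths (65/48, 147/16); label the merged cluster EGIPRY
final tree: (((E:8,(I:2,P:2):6):10/3,G:34/3):65/48,(R:7/2,Y:7/2):147/16)
total length: 1205/24

(((E:8,(I:2,P:2):6):10/3,G:34/3):65/48,(R:7/2,Y:7/2):147/16)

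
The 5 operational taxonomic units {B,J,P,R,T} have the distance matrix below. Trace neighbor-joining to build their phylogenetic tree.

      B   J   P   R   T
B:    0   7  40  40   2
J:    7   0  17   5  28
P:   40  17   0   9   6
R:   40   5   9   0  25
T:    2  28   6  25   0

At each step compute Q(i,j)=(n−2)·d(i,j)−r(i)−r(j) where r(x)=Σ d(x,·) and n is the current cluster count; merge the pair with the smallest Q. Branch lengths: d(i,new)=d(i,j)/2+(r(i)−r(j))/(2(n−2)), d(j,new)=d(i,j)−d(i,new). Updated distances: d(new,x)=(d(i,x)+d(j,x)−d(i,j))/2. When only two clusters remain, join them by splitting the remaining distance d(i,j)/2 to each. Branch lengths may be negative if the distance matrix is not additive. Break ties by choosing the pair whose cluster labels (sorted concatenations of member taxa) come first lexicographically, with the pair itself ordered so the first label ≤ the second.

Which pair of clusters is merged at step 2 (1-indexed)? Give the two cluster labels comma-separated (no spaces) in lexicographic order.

BT,J

1. join B+T (d=2, Q=-144) ⇒ BT; edges |B|=17/3, |T|=-11/3
  updated: d(BT,J)=33/2, d(BT,P)=22, d(BT,R)=63/2
2. join BT+J (d=33/2, Q=-151/2) ⇒ BJT; edges |BT|=129/8, |J|=3/8
  updated: d(BJT,P)=45/4, d(BJT,R)=10
3. join BJT+P (d=45/4, Q=-121/4) ⇒ BJPT; edges |BJT|=49/8, |P|=41/8
  updated: d(BJPT,R)=31/8
4. join BJPT+R (d=31/8) ⇒ BJPRT; edges |BJPT|=31/16, |R|=31/16
final tree: ((((B:17/3,T:-11/3):129/8,J:3/8):49/8,P:41/8):31/16,R:31/16)
total length: 269/8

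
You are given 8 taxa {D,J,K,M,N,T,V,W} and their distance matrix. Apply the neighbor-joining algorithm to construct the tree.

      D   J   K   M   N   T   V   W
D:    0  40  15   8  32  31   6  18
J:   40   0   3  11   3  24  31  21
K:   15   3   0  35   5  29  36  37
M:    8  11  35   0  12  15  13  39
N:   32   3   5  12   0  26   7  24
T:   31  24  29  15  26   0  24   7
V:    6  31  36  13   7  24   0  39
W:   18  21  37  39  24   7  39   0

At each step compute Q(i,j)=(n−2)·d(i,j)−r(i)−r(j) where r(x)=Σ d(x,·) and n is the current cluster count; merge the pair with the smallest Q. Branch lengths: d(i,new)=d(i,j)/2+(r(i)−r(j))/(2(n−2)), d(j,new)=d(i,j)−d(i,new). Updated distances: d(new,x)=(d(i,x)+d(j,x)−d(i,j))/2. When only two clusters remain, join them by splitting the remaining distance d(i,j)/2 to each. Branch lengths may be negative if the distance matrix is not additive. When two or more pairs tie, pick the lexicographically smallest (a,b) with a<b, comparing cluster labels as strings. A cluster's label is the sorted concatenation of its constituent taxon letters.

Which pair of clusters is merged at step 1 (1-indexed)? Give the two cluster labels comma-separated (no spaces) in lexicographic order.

1. join T+W (d=7, Q=-299) ⇒ TW; edges |T|=13/12, |W|=71/12
  updated: d(D,TW)=21, d(J,TW)=19, d(K,TW)=59/2, d(M,TW)=47/2, d(N,TW)=43/2, d(TW,V)=28
2. join J+K (d=3, Q=-431/2) ⇒ JK; edges |J|=-3/20, |K|=63/20
  updated: d(D,JK)=26, d(JK,M)=43/2, d(JK,N)=5/2, d(JK,TW)=91/4, d(JK,V)=32
3. join JK+N (d=5/2, Q=-679/4) ⇒ JKN; edges |JK|=159/32, |N|=-79/32
  updated: d(D,JKN)=111/4, d(JKN,M)=31/2, d(JKN,TW)=167/8, d(JKN,V)=73/4
4. join JKN+TW (d=167/8, Q=-905/8) ⇒ JKNTW; edges |JKN|=413/48, |TW|=589/48
  updated: d(D,JKNTW)=223/16, d(JKNTW,M)=145/16, d(JKNTW,V)=203/16
5. join D+V (d=6, Q=-381/8) ⇒ DV; edges |D|=33/16, |V|=63/16
  updated: d(DV,JKNTW)=165/16, d(DV,M)=15/2
6. join DV+JKNTW (d=165/16, Q=-215/8) ⇒ DJKNTVW; edges |DV|=35/8, |JKNTW|=95/16
  updated: d(DJKNTVW,M)=25/8
7. join DJKNTVW+M (d=25/8) ⇒ DJKMNTVW; edges |DJKNTVW|=25/16, |M|=25/16
final tree: (((D:33/16,V:63/16):35/8,(((J:-3/20,K:63/20):159/32,N:-79/32):413/48,(T:13/12,W:71/12):589/48):95/16):25/16,M:25/16)
total length: 845/16

T,W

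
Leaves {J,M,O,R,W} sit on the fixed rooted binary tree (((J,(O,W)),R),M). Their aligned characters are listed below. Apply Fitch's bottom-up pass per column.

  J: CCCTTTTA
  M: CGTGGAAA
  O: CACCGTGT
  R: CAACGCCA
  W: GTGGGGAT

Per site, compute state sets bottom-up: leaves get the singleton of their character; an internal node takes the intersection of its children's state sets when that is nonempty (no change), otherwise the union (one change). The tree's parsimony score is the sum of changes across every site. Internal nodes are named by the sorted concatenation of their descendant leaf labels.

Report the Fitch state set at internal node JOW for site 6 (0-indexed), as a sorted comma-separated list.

[col 0] OW: children O:{C}, W:{G} ∪→ {C,G}; cost 1
[col 0] JOW: children J:{C}, OW:{C,G} ∩→ {C}; cost 0
[col 0] JORW: children JOW:{C}, R:{C} ∩→ {C}; cost 0
[col 0] JMORW: children JORW:{C}, M:{C} ∩→ {C}; cost 0
[col 1] OW: children O:{A}, W:{T} ∪→ {A,T}; cost 1
[col 1] JOW: children J:{C}, OW:{A,T} ∪→ {A,C,T}; cost 1
[col 1] JORW: children JOW:{A,C,T}, R:{A} ∩→ {A}; cost 0
[col 1] JMORW: children JORW:{A}, M:{G} ∪→ {A,G}; cost 1
[col 2] OW: children O:{C}, W:{G} ∪→ {C,G}; cost 1
[col 2] JOW: children J:{C}, OW:{C,G} ∩→ {C}; cost 0
[col 2] JORW: children JOW:{C}, R:{A} ∪→ {A,C}; cost 1
[col 2] JMORW: children JORW:{A,C}, M:{T} ∪→ {A,C,T}; cost 1
[col 3] OW: children O:{C}, W:{G} ∪→ {C,G}; cost 1
[col 3] JOW: children J:{T}, OW:{C,G} ∪→ {C,G,T}; cost 1
[col 3] JORW: children JOW:{C,G,T}, R:{C} ∩→ {C}; cost 0
[col 3] JMORW: children JORW:{C}, M:{G} ∪→ {C,G}; cost 1
[col 4] OW: children O:{G}, W:{G} ∩→ {G}; cost 0
[col 4] JOW: children J:{T}, OW:{G} ∪→ {G,T}; cost 1
[col 4] JORW: children JOW:{G,T}, R:{G} ∩→ {G}; cost 0
[col 4] JMORW: children JORW:{G}, M:{G} ∩→ {G}; cost 0
[col 5] OW: children O:{T}, W:{G} ∪→ {G,T}; cost 1
[col 5] JOW: children J:{T}, OW:{G,T} ∩→ {T}; cost 0
[col 5] JORW: children JOW:{T}, R:{C} ∪→ {C,T}; cost 1
[col 5] JMORW: children JORW:{C,T}, M:{A} ∪→ {A,C,T}; cost 1
[col 6] OW: children O:{G}, W:{A} ∪→ {A,G}; cost 1
[col 6] JOW: children J:{T}, OW:{A,G} ∪→ {A,G,T}; cost 1
[col 6] JORW: children JOW:{A,G,T}, R:{C} ∪→ {A,C,G,T}; cost 1
[col 6] JMORW: children JORW:{A,C,G,T}, M:{A} ∩→ {A}; cost 0
[col 7] OW: children O:{T}, W:{T} ∩→ {T}; cost 0
[col 7] JOW: children J:{A}, OW:{T} ∪→ {A,T}; cost 1
[col 7] JORW: children JOW:{A,T}, R:{A} ∩→ {A}; cost 0
[col 7] JMORW: children JORW:{A}, M:{A} ∩→ {A}; cost 0
per-site changes: [1, 3, 3, 3, 1, 3, 3, 1]; total = 18

A,G,T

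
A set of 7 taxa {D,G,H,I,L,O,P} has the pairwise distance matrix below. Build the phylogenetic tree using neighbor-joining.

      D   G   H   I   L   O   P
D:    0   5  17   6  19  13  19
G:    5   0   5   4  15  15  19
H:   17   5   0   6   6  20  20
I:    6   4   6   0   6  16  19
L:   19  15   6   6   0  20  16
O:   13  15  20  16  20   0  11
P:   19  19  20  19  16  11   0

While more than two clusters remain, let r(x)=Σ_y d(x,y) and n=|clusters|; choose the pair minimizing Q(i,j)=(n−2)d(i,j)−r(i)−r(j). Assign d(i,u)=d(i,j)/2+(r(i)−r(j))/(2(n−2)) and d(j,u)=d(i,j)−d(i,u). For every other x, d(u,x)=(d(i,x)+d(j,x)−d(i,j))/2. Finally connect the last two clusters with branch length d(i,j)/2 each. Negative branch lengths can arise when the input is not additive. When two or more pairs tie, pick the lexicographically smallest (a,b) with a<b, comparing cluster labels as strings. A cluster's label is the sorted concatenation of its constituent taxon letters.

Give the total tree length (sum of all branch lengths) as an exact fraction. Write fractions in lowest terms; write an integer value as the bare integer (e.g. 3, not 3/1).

1. join O+P (d=11, Q=-144) ⇒ OP; edges |O|=23/5, |P|=32/5
  updated: d(D,OP)=21/2, d(G,OP)=23/2, d(H,OP)=29/2, d(I,OP)=12, d(L,OP)=25/2
2. join H+L (d=6, Q=-83) ⇒ HL; edges |H|=7/4, |L|=17/4
  updated: d(D,HL)=15, d(G,HL)=7, d(HL,I)=3, d(HL,OP)=21/2
3. join HL+I (d=3, Q=-103/2) ⇒ HIL; edges |HL|=13/4, |I|=-1/4
  updated: d(D,HIL)=9, d(G,HIL)=4, d(HIL,OP)=39/4
4. join D+OP (d=21/2, Q=-141/4) ⇒ DOP; edges |D|=55/16, |OP|=113/16
  updated: d(DOP,G)=3, d(DOP,HIL)=33/8
5. join DOP+G (d=3, Q=-89/8) ⇒ DGOP; edges |DOP|=25/16, |G|=23/16
  updated: d(DGOP,HIL)=41/16
6. join DGOP+HIL (d=41/16) ⇒ DGHILOP; edges |DGOP|=41/32, |HIL|=41/32
final tree: (((D:55/16,(O:23/5,P:32/5):113/16):25/16,G:23/16):41/32,((H:7/4,L:17/4):13/4,I:-1/4):41/32)
total length: 577/16

577/16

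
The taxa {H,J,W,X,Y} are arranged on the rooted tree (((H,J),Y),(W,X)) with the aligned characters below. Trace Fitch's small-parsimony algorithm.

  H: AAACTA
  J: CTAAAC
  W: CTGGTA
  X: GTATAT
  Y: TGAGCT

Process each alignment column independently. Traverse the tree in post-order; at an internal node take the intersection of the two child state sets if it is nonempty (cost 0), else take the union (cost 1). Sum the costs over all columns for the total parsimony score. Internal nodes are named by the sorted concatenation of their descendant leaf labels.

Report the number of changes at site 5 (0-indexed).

[col 0] HJ: children H:{A}, J:{C} ∪→ {A,C}; cost 1
[col 0] HJY: children HJ:{A,C}, Y:{T} ∪→ {A,C,T}; cost 1
[col 0] WX: children W:{C}, X:{G} ∪→ {C,G}; cost 1
[col 0] HJWXY: children HJY:{A,C,T}, WX:{C,G} ∩→ {C}; cost 0
[col 1] HJ: children H:{A}, J:{T} ∪→ {A,T}; cost 1
[col 1] HJY: children HJ:{A,T}, Y:{G} ∪→ {A,G,T}; cost 1
[col 1] WX: children W:{T}, X:{T} ∩→ {T}; cost 0
[col 1] HJWXY: children HJY:{A,G,T}, WX:{T} ∩→ {T}; cost 0
[col 2] HJ: children H:{A}, J:{A} ∩→ {A}; cost 0
[col 2] HJY: children HJ:{A}, Y:{A} ∩→ {A}; cost 0
[col 2] WX: children W:{G}, X:{A} ∪→ {A,G}; cost 1
[col 2] HJWXY: children HJY:{A}, WX:{A,G} ∩→ {A}; cost 0
[col 3] HJ: children H:{C}, J:{A} ∪→ {A,C}; cost 1
[col 3] HJY: children HJ:{A,C}, Y:{G} ∪→ {A,C,G}; cost 1
[col 3] WX: children W:{G}, X:{T} ∪→ {G,T}; cost 1
[col 3] HJWXY: children HJY:{A,C,G}, WX:{G,T} ∩→ {G}; cost 0
[col 4] HJ: children H:{T}, J:{A} ∪→ {A,T}; cost 1
[col 4] HJY: children HJ:{A,T}, Y:{C} ∪→ {A,C,T}; cost 1
[col 4] WX: children W:{T}, X:{A} ∪→ {A,T}; cost 1
[col 4] HJWXY: children HJY:{A,C,T}, WX:{A,T} ∩→ {A,T}; cost 0
[col 5] HJ: children H:{A}, J:{C} ∪→ {A,C}; cost 1
[col 5] HJY: children HJ:{A,C}, Y:{T} ∪→ {A,C,T}; cost 1
[col 5] WX: children W:{A}, X:{T} ∪→ {A,T}; cost 1
[col 5] HJWXY: children HJY:{A,C,T}, WX:{A,T} ∩→ {A,T}; cost 0
per-site changes: [3, 2, 1, 3, 3, 3]; total = 15

3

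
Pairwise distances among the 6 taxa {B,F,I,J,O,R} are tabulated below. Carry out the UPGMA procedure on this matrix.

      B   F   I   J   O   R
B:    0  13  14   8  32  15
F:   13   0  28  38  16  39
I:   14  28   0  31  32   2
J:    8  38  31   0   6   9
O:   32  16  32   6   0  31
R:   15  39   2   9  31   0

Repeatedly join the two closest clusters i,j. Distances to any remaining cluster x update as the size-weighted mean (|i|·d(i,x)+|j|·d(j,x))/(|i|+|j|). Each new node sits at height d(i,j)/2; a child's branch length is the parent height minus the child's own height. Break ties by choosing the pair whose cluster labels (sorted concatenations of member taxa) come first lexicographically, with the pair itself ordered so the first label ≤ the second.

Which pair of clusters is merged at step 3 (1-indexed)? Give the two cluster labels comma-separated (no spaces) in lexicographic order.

B,F

iteration 1: select I,R (d=2); attach at lengths (1, 1); label the merged cluster IR
  updated: d(B,IR)=29/2, d(F,IR)=67/2, d(IR,J)=20, d(IR,O)=63/2
iteration 2: select J,O (d=6); attach at lengths (3, 3); label the merged cluster JO
  updated: d(B,JO)=20, d(F,JO)=27, d(IR,JO)=103/4
iteration 3: select B,F (d=13); attach at lengths (13/2, 13/2); label the merged cluster BF
  updated: d(BF,IR)=24, d(BF,JO)=47/2
iteration 4: select BF,JO (d=47/2); attach at lengths (21/4, 35/4); label the merged cluster BFJO
  updated: d(BFJO,IR)=199/8
iteration 5: select BFJO,IR (d=199/8); attach at lengths (11/16, 183/16); label the merged cluster BFIJOR
final tree: (((B:13/2,F:13/2):21/4,(J:3,O:3):35/4):11/16,(I:1,R:1):183/16)
total length: 377/8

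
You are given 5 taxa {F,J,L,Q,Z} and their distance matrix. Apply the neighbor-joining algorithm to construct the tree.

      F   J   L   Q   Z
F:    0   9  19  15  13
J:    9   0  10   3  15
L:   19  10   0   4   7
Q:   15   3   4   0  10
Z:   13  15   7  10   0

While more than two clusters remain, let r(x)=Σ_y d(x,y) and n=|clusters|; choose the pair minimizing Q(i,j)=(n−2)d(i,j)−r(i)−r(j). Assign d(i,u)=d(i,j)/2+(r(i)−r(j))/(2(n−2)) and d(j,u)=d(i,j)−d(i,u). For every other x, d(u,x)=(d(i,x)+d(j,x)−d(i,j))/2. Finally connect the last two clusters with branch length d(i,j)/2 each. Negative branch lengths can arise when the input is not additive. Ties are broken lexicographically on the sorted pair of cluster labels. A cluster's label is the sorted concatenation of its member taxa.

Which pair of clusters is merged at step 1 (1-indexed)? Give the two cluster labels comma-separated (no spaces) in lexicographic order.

iteration 1: select F,J (d=9, Q=-66); attach at lengths (23/3, 4/3); label the merged cluster FJ
  updated: d(FJ,L)=10, d(FJ,Q)=9/2, d(FJ,Z)=19/2
iteration 2: select FJ,Q (d=9/2, Q=-67/2); attach at lengths (29/8, 7/8); label the merged cluster FJQ
  updated: d(FJQ,L)=19/4, d(FJQ,Z)=15/2
iteration 3: select FJQ,L (d=19/4, Q=-77/4); attach at lengths (21/8, 17/8); label the merged cluster FJLQ
  updated: d(FJLQ,Z)=39/8
iteration 4: select FJLQ,Z (d=39/8); attach at lengths (39/16, 39/16); label the merged cluster FJLQZ
final tree: ((((F:23/3,J:4/3):29/8,Q:7/8):21/8,L:17/8):39/16,Z:39/16)
total length: 185/8

F,J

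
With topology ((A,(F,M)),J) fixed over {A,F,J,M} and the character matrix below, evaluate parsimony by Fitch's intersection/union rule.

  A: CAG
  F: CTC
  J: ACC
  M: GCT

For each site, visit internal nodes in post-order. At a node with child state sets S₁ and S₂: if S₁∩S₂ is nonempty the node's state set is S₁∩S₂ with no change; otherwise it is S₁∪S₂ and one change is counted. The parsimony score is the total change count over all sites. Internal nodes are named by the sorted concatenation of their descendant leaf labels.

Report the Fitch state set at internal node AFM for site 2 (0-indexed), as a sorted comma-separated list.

C,G,T

[col 0] FM: children F:{C}, M:{G} ∪→ {C,G}; cost 1
[col 0] AFM: children A:{C}, FM:{C,G} ∩→ {C}; cost 0
[col 0] AFJM: children AFM:{C}, J:{A} ∪→ {A,C}; cost 1
[col 1] FM: children F:{T}, M:{C} ∪→ {C,T}; cost 1
[col 1] AFM: children A:{A}, FM:{C,T} ∪→ {A,C,T}; cost 1
[col 1] AFJM: children AFM:{A,C,T}, J:{C} ∩→ {C}; cost 0
[col 2] FM: children F:{C}, M:{T} ∪→ {C,T}; cost 1
[col 2] AFM: children A:{G}, FM:{C,T} ∪→ {C,G,T}; cost 1
[col 2] AFJM: children AFM:{C,G,T}, J:{C} ∩→ {C}; cost 0
per-site changes: [2, 2, 2]; total = 6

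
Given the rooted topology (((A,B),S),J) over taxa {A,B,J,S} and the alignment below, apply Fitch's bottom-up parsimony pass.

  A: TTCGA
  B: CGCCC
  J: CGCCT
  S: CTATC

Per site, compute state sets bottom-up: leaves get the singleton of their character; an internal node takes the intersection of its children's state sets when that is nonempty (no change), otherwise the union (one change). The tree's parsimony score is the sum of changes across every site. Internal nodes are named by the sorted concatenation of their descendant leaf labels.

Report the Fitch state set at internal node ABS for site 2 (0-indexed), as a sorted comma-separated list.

A,C

[col 0] AB: children A:{T}, B:{C} ∪→ {C,T}; cost 1
[col 0] ABS: children AB:{C,T}, S:{C} ∩→ {C}; cost 0
[col 0] ABJS: children ABS:{C}, J:{C} ∩→ {C}; cost 0
[col 1] AB: children A:{T}, B:{G} ∪→ {G,T}; cost 1
[col 1] ABS: children AB:{G,T}, S:{T} ∩→ {T}; cost 0
[col 1] ABJS: children ABS:{T}, J:{G} ∪→ {G,T}; cost 1
[col 2] AB: children A:{C}, B:{C} ∩→ {C}; cost 0
[col 2] ABS: children AB:{C}, S:{A} ∪→ {A,C}; cost 1
[col 2] ABJS: children ABS:{A,C}, J:{C} ∩→ {C}; cost 0
[col 3] AB: children A:{G}, B:{C} ∪→ {C,G}; cost 1
[col 3] ABS: children AB:{C,G}, S:{T} ∪→ {C,G,T}; cost 1
[col 3] ABJS: children ABS:{C,G,T}, J:{C} ∩→ {C}; cost 0
[col 4] AB: children A:{A}, B:{C} ∪→ {A,C}; cost 1
[col 4] ABS: children AB:{A,C}, S:{C} ∩→ {C}; cost 0
[col 4] ABJS: children ABS:{C}, J:{T} ∪→ {C,T}; cost 1
per-site changes: [1, 2, 1, 2, 2]; total = 8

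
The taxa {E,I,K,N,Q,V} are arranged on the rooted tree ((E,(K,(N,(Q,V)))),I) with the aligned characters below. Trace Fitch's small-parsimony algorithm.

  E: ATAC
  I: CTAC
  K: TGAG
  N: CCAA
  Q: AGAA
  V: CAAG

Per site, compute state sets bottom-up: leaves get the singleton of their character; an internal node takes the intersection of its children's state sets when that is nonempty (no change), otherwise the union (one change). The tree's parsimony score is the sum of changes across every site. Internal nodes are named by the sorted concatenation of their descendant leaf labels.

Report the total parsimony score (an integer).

[col 0] QV: children Q:{A}, V:{C} ∪→ {A,C}; cost 1
[col 0] NQV: children N:{C}, QV:{A,C} ∩→ {C}; cost 0
[col 0] KNQV: children K:{T}, NQV:{C} ∪→ {C,T}; cost 1
[col 0] EKNQV: children E:{A}, KNQV:{C,T} ∪→ {A,C,T}; cost 1
[col 0] EIKNQV: children EKNQV:{A,C,T}, I:{C} ∩→ {C}; cost 0
[col 1] QV: children Q:{G}, V:{A} ∪→ {A,G}; cost 1
[col 1] NQV: children N:{C}, QV:{A,G} ∪→ {A,C,G}; cost 1
[col 1] KNQV: children K:{G}, NQV:{A,C,G} ∩→ {G}; cost 0
[col 1] EKNQV: children E:{T}, KNQV:{G} ∪→ {G,T}; cost 1
[col 1] EIKNQV: children EKNQV:{G,T}, I:{T} ∩→ {T}; cost 0
[col 2] QV: children Q:{A}, V:{A} ∩→ {A}; cost 0
[col 2] NQV: children N:{A}, QV:{A} ∩→ {A}; cost 0
[col 2] KNQV: children K:{A}, NQV:{A} ∩→ {A}; cost 0
[col 2] EKNQV: children E:{A}, KNQV:{A} ∩→ {A}; cost 0
[col 2] EIKNQV: children EKNQV:{A}, I:{A} ∩→ {A}; cost 0
[col 3] QV: children Q:{A}, V:{G} ∪→ {A,G}; cost 1
[col 3] NQV: children N:{A}, QV:{A,G} ∩→ {A}; cost 0
[col 3] KNQV: children K:{G}, NQV:{A} ∪→ {A,G}; cost 1
[col 3] EKNQV: children E:{C}, KNQV:{A,G} ∪→ {A,C,G}; cost 1
[col 3] EIKNQV: children EKNQV:{A,C,G}, I:{C} ∩→ {C}; cost 0
per-site changes: [3, 3, 0, 3]; total = 9

9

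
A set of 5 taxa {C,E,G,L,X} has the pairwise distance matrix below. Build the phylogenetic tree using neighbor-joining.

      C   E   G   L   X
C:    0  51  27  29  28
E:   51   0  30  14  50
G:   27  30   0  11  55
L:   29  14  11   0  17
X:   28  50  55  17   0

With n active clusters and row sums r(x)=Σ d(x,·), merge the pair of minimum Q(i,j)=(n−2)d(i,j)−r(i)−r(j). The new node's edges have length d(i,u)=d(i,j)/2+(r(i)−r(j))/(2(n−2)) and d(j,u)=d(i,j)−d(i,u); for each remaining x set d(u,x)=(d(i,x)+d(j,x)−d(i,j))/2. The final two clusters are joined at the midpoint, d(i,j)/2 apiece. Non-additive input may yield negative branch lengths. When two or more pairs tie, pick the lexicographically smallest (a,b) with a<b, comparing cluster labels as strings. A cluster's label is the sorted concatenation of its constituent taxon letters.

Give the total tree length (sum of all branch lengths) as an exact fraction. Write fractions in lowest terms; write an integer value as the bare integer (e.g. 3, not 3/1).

1. join C+X (d=28, Q=-201) ⇒ CX; edges |C|=23/2, |X|=33/2
  updated: d(CX,E)=73/2, d(CX,G)=27, d(CX,L)=9
2. join CX+L (d=9, Q=-177/2) ⇒ CLX; edges |CX|=113/8, |L|=-41/8
  updated: d(CLX,E)=83/4, d(CLX,G)=29/2
3. join CLX+E (d=83/4, Q=-261/4) ⇒ CELX; edges |CLX|=21/8, |E|=145/8
  updated: d(CELX,G)=95/8
4. join CELX+G (d=95/8) ⇒ CEGLX; edges |CELX|=95/16, |G|=95/16
final tree: ((((C:23/2,X:33/2):113/8,L:-41/8):21/8,E:145/8):95/16,G:95/16)
total length: 557/8

557/8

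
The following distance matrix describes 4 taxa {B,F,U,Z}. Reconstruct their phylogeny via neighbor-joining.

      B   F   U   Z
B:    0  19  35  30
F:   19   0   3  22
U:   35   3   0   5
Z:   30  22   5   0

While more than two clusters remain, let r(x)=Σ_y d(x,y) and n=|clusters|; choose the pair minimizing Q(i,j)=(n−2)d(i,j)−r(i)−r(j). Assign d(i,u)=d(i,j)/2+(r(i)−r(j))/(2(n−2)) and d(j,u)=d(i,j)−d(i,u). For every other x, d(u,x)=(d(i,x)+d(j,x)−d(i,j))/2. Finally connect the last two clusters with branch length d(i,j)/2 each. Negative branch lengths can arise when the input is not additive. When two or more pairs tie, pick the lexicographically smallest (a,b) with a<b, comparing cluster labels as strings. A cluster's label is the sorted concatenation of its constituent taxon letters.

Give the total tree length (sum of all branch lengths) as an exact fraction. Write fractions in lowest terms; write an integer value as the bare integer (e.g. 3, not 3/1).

step 1: merge (B,F) at d=19, Q=-90; branch lengths B→39/2, F→-1/2; new cluster BF
  updated: d(BF,U)=19/2, d(BF,Z)=33/2
step 2: merge (BF,U) at d=19/2, Q=-31; branch lengths BF→21/2, U→-1; new cluster BFU
  updated: d(BFU,Z)=6
step 3: merge (BFU,Z) at d=6; branch lengths BFU→3, Z→3; new cluster BFUZ
final tree: (((B:39/2,F:-1/2):21/2,U:-1):3,Z:3)
total length: 69/2

69/2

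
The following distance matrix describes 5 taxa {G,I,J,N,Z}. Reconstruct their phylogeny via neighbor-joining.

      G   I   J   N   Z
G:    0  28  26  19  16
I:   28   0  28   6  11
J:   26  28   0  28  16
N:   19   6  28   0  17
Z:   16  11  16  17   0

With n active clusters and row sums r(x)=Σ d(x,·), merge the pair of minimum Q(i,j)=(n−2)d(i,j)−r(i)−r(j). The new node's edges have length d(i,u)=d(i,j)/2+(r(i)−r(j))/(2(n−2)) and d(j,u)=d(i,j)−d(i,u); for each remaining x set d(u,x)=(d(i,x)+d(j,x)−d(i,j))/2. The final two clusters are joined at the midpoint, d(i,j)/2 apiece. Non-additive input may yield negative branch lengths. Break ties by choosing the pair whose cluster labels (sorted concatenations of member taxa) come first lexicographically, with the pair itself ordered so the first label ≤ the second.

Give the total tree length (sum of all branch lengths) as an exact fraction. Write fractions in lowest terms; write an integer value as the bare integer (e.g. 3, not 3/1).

iteration 1: select I,N (d=6, Q=-125); attach at lengths (7/2, 5/2); label the merged cluster IN
  updated: d(G,IN)=41/2, d(IN,J)=25, d(IN,Z)=11
iteration 2: select G,IN (d=41/2, Q=-78); attach at lengths (47/4, 35/4); label the merged cluster GIN
  updated: d(GIN,J)=61/4, d(GIN,Z)=13/4
iteration 3: select GIN,J (d=61/4, Q=-69/2); attach at lengths (5/4, 14); label the merged cluster GIJN
  updated: d(GIJN,Z)=2
iteration 4: select GIJN,Z (d=2); attach at lengths (1, 1); label the merged cluster GIJNZ
final tree: (((G:47/4,(I:7/2,N:5/2):35/4):5/4,J:14):1,Z:1)
total length: 175/4

175/4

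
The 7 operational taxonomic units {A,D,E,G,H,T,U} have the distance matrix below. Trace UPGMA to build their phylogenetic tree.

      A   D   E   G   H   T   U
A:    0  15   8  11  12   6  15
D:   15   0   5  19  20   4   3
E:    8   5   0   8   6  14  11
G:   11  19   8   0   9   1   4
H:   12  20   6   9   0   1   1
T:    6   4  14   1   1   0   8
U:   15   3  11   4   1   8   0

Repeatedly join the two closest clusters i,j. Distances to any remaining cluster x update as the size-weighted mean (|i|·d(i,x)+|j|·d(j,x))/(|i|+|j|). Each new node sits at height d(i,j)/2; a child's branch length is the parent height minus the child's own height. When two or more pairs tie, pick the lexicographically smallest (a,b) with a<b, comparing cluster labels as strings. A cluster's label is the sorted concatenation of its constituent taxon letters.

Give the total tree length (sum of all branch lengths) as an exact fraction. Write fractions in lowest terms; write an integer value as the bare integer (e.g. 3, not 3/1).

step 1: merge (G,T) at d=1; branch lengths G→1/2, T→1/2; new cluster GT
  updated: d(A,GT)=17/2, d(D,GT)=23/2, d(E,GT)=11, d(GT,H)=5, d(GT,U)=6
step 2: merge (H,U) at d=1; branch lengths H→1/2, U→1/2; new cluster HU
  updated: d(A,HU)=27/2, d(D,HU)=23/2, d(E,HU)=17/2, d(GT,HU)=11/2
step 3: merge (D,E) at d=5; branch lengths D→5/2, E→5/2; new cluster DE
  updated: d(A,DE)=23/2, d(DE,GT)=45/4, d(DE,HU)=10
step 4: merge (GT,HU) at d=11/2; branch lengths GT→9/4, HU→9/4; new cluster GHTU
  updated: d(A,GHTU)=11, d(DE,GHTU)=85/8
step 5: merge (DE,GHTU) at d=85/8; branch lengths DE→45/16, GHTU→41/16; new cluster DEGHTU
  updated: d(A,DEGHTU)=67/6
step 6: merge (A,DEGHTU) at d=67/6; branch lengths A→67/12, DEGHTU→13/48; new cluster ADEGHTU
final tree: (A:67/12,((D:5/2,E:5/2):45/16,((G:1/2,T:1/2):9/4,(H:1/2,U:1/2):9/4):41/16):13/48)
total length: 1091/48

1091/48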